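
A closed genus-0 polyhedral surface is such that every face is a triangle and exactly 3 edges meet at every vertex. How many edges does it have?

6

Each face has 3 edges and each edge borders two faces, so 2E = 3F.
Each vertex has degree 3, so 3V = 2E and hence V = 3F/3.
Euler: V − E + F = 2 ⇒ (3F/3) − (3F/2) + F = 2.
Multiply by 6: (6 − 9 + 6)F = 12, i.e. 3F = 12.
So F = 4, E = 3·4/2 = 6, V = 3·4/3 = 4.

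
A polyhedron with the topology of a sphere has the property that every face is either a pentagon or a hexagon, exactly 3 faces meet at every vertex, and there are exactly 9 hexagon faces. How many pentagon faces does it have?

Let x be the number of pentagons; then F = 9 + x.
Edge–face incidences: 2E = 6·9 + 5·x = 54 + 5x.
Every vertex has degree 3, so 3V = 2E.
Euler: V − E + F = 2 ⇒ (2E)/3 − E + (9 + x) = 2.
Multiply by 6: 2·(2E) − 3·(2E) + 6·(9 + x) = 12, i.e. 54 + 6x − (54 + 5x) = 12.
Collecting terms: x = 12.
Then 2E = 54 + 5·12 = 114, so E = 57, V = 2E/3 = 38, F = 9 + 12 = 21.

12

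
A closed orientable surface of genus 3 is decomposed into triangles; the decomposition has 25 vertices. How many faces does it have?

58

χ = 2 − 2·3 = -4, and every face is a triangle so 3F = 2E.
V − E + F = -4 with E = 3F/2 gives 25 − (3/2 − 1)·F = -4, so F = 58 and E = 87.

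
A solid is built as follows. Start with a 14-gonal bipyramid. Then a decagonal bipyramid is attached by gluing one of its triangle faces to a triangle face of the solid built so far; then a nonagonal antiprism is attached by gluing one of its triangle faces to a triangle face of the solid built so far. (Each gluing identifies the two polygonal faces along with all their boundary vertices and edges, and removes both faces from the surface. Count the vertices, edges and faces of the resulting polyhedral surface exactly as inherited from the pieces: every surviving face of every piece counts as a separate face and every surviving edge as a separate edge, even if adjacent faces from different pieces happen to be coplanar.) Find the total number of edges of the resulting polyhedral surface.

102

A 14-gonal bipyramid: V=16, E=42, F=28.
Attach a decagonal bipyramid (V=12, E=30, F=20) along a 3-gon: merge 3 vertices and 3 edges, delete both glued faces → V=25, E=69, F=46.
Attach a nonagonal antiprism (V=18, E=36, F=20) along a 3-gon: merge 3 vertices and 3 edges, delete both glued faces → V=40, E=102, F=64.
Check: V − E + F = 40 − 102 + 64 = 2.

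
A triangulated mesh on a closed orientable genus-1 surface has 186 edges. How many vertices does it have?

χ = 2 − 2·1 = 0, and every face is a triangle so 3F = 2E.
F = 2E/3 = 124. Then V = 0 + E − F = 0 + 186 − 124 = 62.

62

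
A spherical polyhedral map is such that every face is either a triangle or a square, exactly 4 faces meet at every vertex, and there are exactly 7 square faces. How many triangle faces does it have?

8

Let x be the number of triangles; then F = 7 + x.
Edge–face incidences: 2E = 4·7 + 3·x = 28 + 3x.
Every vertex has degree 4, so 4V = 2E.
Euler: V − E + F = 2 ⇒ (2E)/4 − E + (7 + x) = 2.
Multiply by 8: 2·(2E) − 4·(2E) + 8·(7 + x) = 16, i.e. 56 + 8x − 2·(28 + 3x) = 16.
Collecting terms: 2x = 16, so x = 8.
Then 2E = 28 + 3·8 = 52, so E = 26, V = 2E/4 = 13, F = 7 + 8 = 15.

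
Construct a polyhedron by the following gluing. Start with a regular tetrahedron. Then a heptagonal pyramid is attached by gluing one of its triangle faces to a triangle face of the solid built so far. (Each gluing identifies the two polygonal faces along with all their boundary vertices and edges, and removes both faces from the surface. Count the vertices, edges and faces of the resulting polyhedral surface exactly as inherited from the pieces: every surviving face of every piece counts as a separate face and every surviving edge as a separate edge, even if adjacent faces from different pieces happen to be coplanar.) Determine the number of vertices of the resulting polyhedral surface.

A regular tetrahedron: V=4, E=6, F=4.
Attach a heptagonal pyramid (V=8, E=14, F=8) along a 3-gon: merge 3 vertices and 3 edges, delete both glued faces → V=9, E=17, F=10.
Check: V − E + F = 9 − 17 + 10 = 2.

9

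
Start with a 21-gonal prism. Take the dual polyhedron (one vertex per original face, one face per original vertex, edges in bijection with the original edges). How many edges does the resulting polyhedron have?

63

The base solid has V = 42, E = 63, F = 23.
The dual swaps V and F and preserves E: V′ = F = 23, E′ = E = 63, F′ = V = 42.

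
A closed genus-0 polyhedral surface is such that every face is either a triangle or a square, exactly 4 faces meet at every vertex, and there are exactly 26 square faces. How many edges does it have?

Let x be the number of triangles; then F = 26 + x.
Edge–face incidences: 2E = 4·26 + 3·x = 104 + 3x.
Every vertex has degree 4, so 4V = 2E.
Euler: V − E + F = 2 ⇒ (2E)/4 − E + (26 + x) = 2.
Multiply by 8: 2·(2E) − 4·(2E) + 8·(26 + x) = 16, i.e. 208 + 8x − 2·(104 + 3x) = 16.
Collecting terms: 2x = 16, so x = 8.
Then 2E = 104 + 3·8 = 128, so E = 64, V = 2E/4 = 32, F = 26 + 8 = 34.

64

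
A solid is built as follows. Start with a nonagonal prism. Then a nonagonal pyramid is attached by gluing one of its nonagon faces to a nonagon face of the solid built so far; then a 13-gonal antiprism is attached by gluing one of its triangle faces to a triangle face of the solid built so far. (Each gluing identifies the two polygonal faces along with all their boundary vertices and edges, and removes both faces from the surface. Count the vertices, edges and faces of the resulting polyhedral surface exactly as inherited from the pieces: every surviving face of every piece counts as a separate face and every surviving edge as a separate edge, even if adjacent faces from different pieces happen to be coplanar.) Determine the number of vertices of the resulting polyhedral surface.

A nonagonal prism: V=18, E=27, F=11.
Attach a nonagonal pyramid (V=10, E=18, F=10) along a 9-gon: merge 9 vertices and 9 edges, delete both glued faces → V=19, E=36, F=19.
Attach a 13-gonal antiprism (V=26, E=52, F=28) along a 3-gon: merge 3 vertices and 3 edges, delete both glued faces → V=42, E=85, F=45.
Check: V − E + F = 42 − 85 + 45 = 2.

42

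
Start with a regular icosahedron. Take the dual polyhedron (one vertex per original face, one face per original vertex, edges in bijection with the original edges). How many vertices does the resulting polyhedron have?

20

The base solid has V = 12, E = 30, F = 20.
The dual swaps V and F and preserves E: V′ = F = 20, E′ = E = 30, F′ = V = 12.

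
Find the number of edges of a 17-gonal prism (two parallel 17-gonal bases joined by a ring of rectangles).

51

A prism on an n-gon has two n-gon bases and n rectangular sides: V = 2·17 = 34, E = 3·17 = 51, F = 17 + 2 = 19.
Check: V − E + F = 34 − 51 + 19 = 2.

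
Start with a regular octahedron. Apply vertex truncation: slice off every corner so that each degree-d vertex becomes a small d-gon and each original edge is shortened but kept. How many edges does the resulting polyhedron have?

36

The base solid has V = 6, E = 12, F = 8.
Truncation replaces each original edge-end by a new vertex, so V′ = 2E = 24.
Each original edge survives, and each old vertex of degree d contributes d new edges; summing degrees gives Σd = 2E, so E′ = E + 2E = 3E = 36.
Each original face survives and each original vertex becomes one new face: F′ = F + V = 14.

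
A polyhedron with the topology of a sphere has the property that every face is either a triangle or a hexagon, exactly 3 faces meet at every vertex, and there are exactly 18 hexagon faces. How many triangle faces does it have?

Let x be the number of triangles; then F = 18 + x.
Edge–face incidences: 2E = 6·18 + 3·x = 108 + 3x.
Every vertex has degree 3, so 3V = 2E.
Euler: V − E + F = 2 ⇒ (2E)/3 − E + (18 + x) = 2.
Multiply by 6: 2·(2E) − 3·(2E) + 6·(18 + x) = 12, i.e. 108 + 6x − (108 + 3x) = 12.
Collecting terms: 3x = 12, so x = 4.
Then 2E = 108 + 3·4 = 120, so E = 60, V = 2E/3 = 40, F = 18 + 4 = 22.

4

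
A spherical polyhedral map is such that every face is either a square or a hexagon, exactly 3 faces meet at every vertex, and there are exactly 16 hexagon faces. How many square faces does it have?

6

Let x be the number of squares; then F = 16 + x.
Edge–face incidences: 2E = 6·16 + 4·x = 96 + 4x.
Every vertex has degree 3, so 3V = 2E.
Euler: V − E + F = 2 ⇒ (2E)/3 − E + (16 + x) = 2.
Multiply by 6: 2·(2E) − 3·(2E) + 6·(16 + x) = 12, i.e. 96 + 6x − (96 + 4x) = 12.
Collecting terms: 2x = 12, so x = 6.
Then 2E = 96 + 4·6 = 120, so E = 60, V = 2E/3 = 40, F = 16 + 6 = 22.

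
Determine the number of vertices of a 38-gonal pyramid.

39

A pyramid on an n-gon base has one n-gon and n triangles: V = 38 + 1 = 39, E = 2·38 = 76, F = 38 + 1 = 39.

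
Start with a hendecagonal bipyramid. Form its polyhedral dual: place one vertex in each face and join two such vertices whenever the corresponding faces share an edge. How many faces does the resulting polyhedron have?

The base solid has V = 13, E = 33, F = 22.
The dual swaps V and F and preserves E: V′ = F = 22, E′ = E = 33, F′ = V = 13.

13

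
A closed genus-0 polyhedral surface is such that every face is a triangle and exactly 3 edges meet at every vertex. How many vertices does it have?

Each face has 3 edges and each edge borders two faces, so 2E = 3F.
Each vertex has degree 3, so 3V = 2E and hence V = 3F/3.
Euler: V − E + F = 2 ⇒ (3F/3) − (3F/2) + F = 2.
Multiply by 6: (6 − 9 + 6)F = 12, i.e. 3F = 12.
So F = 4, E = 3·4/2 = 6, V = 3·4/3 = 4.

4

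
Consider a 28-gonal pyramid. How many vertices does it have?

29

A pyramid on an n-gon base has one n-gon and n triangles: V = 28 + 1 = 29, E = 2·28 = 56, F = 28 + 1 = 29.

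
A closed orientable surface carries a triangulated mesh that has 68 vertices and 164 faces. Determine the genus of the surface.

Every face is a triangle, so 2E = 3·164 = 492, giving E = 246.
χ = V − E + F = 68 − 246 + 164 = -14.
For a closed orientable surface χ = 2 − 2g, so g = (2 − (-14))/2 = 8.

8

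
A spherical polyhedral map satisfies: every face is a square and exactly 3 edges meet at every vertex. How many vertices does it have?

8

Each face has 4 edges and each edge borders two faces, so 2E = 4F.
Each vertex has degree 3, so 3V = 2E and hence V = 4F/3.
Euler: V − E + F = 2 ⇒ (4F/3) − (4F/2) + F = 2.
Multiply by 6: (8 − 12 + 6)F = 12, i.e. 2F = 12.
So F = 6, E = 4·6/2 = 12, V = 4·6/3 = 8.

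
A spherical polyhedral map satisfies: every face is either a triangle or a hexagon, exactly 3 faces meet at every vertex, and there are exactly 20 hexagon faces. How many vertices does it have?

44

Let x be the number of triangles; then F = 20 + x.
Edge–face incidences: 2E = 6·20 + 3·x = 120 + 3x.
Every vertex has degree 3, so 3V = 2E.
Euler: V − E + F = 2 ⇒ (2E)/3 − E + (20 + x) = 2.
Multiply by 6: 2·(2E) − 3·(2E) + 6·(20 + x) = 12, i.e. 120 + 6x − (120 + 3x) = 12.
Collecting terms: 3x = 12, so x = 4.
Then 2E = 120 + 3·4 = 132, so E = 66, V = 2E/3 = 44, F = 20 + 4 = 24.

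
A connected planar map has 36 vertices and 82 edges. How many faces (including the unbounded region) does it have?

Euler's formula for a connected plane graph: V − E + F = 2, so F = 2 − 36 + 82 = 48.

48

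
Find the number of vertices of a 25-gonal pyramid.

A pyramid on an n-gon base has one n-gon and n triangles: V = 25 + 1 = 26, E = 2·25 = 50, F = 25 + 1 = 26.

26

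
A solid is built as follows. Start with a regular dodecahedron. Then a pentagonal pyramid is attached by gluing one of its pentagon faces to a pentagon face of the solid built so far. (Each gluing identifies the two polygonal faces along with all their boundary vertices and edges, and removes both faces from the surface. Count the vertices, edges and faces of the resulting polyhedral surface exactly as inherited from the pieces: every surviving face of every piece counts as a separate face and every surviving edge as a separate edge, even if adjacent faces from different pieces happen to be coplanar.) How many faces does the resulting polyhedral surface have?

A regular dodecahedron: V=20, E=30, F=12.
Attach a pentagonal pyramid (V=6, E=10, F=6) along a 5-gon: merge 5 vertices and 5 edges, delete both glued faces → V=21, E=35, F=16.
Check: V − E + F = 21 − 35 + 16 = 2.

16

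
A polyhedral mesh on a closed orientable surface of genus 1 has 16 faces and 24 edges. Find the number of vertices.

8

For a closed orientable surface of genus 1, χ = 2 − 2·1 = 0.
V = 0 + E − F = 0 + 24 − 16 = 8.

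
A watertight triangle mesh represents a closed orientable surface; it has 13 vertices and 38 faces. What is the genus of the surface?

Every face is a triangle, so 2E = 3·38 = 114, giving E = 57.
χ = V − E + F = 13 − 57 + 38 = -6.
For a closed orientable surface χ = 2 − 2g, so g = (2 − (-6))/2 = 4.

4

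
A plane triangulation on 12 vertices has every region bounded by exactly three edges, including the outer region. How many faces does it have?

20

In a plane triangulation 3F = 2E and V − E + F = 2, so F = 2V − 4 = 2·12 − 4 = 20.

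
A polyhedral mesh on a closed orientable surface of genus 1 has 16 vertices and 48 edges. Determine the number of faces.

For a closed orientable surface of genus 1, χ = 2 − 2·1 = 0.
F = 0 − V + E = 0 − 16 + 48 = 32.

32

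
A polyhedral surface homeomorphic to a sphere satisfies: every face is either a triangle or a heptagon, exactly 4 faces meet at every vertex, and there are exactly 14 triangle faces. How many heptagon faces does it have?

2

Let x be the number of heptagons; then F = 14 + x.
Edge–face incidences: 2E = 3·14 + 7·x = 42 + 7x.
Every vertex has degree 4, so 4V = 2E.
Euler: V − E + F = 2 ⇒ (2E)/4 − E + (14 + x) = 2.
Multiply by 8: 2·(2E) − 4·(2E) + 8·(14 + x) = 16, i.e. 112 + 8x − 2·(42 + 7x) = 16.
Collecting terms: −6x + 28 = 16, so −6x = −12, so x = 2.
Then 2E = 42 + 7·2 = 56, so E = 28, V = 2E/4 = 14, F = 14 + 2 = 16.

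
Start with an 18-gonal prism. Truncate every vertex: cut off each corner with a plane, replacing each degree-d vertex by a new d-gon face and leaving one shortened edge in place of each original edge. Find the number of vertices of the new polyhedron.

108

The base solid has V = 36, E = 54, F = 20.
Truncation replaces each original edge-end by a new vertex, so V′ = 2E = 108.
Each original edge survives, and each old vertex of degree d contributes d new edges; summing degrees gives Σd = 2E, so E′ = E + 2E = 3E = 162.
Each original face survives and each original vertex becomes one new face: F′ = F + V = 56.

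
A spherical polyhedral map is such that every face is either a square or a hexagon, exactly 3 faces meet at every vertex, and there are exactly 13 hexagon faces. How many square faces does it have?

Let x be the number of squares; then F = 13 + x.
Edge–face incidences: 2E = 6·13 + 4·x = 78 + 4x.
Every vertex has degree 3, so 3V = 2E.
Euler: V − E + F = 2 ⇒ (2E)/3 − E + (13 + x) = 2.
Multiply by 6: 2·(2E) − 3·(2E) + 6·(13 + x) = 12, i.e. 78 + 6x − (78 + 4x) = 12.
Collecting terms: 2x = 12, so x = 6.
Then 2E = 78 + 4·6 = 102, so E = 51, V = 2E/3 = 34, F = 13 + 6 = 19.

6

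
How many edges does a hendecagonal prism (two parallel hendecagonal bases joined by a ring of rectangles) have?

33

A prism on an n-gon has two n-gon bases and n rectangular sides: V = 2·11 = 22, E = 3·11 = 33, F = 11 + 2 = 13.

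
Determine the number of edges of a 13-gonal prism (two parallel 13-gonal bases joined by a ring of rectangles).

A prism on an n-gon has two n-gon bases and n rectangular sides: V = 2·13 = 26, E = 3·13 = 39, F = 13 + 2 = 15.

39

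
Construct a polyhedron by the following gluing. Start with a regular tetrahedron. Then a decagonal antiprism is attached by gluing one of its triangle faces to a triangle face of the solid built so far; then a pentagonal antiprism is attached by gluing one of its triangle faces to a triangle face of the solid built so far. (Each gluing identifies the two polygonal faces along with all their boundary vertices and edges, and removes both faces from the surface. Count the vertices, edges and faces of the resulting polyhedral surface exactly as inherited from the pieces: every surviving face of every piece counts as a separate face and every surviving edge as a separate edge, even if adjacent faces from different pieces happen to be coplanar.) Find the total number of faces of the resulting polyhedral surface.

34

A regular tetrahedron: V=4, E=6, F=4.
Attach a decagonal antiprism (V=20, E=40, F=22) along a 3-gon: merge 3 vertices and 3 edges, delete both glued faces → V=21, E=43, F=24.
Attach a pentagonal antiprism (V=10, E=20, F=12) along a 3-gon: merge 3 vertices and 3 edges, delete both glued faces → V=28, E=60, F=34.
Check: V − E + F = 28 − 60 + 34 = 2.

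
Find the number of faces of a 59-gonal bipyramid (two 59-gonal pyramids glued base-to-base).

118

A bipyramid over an n-gon has 2n triangular faces and n + 2 vertices: V = 59 + 2 = 61, E = 3·59 = 177, F = 2·59 = 118.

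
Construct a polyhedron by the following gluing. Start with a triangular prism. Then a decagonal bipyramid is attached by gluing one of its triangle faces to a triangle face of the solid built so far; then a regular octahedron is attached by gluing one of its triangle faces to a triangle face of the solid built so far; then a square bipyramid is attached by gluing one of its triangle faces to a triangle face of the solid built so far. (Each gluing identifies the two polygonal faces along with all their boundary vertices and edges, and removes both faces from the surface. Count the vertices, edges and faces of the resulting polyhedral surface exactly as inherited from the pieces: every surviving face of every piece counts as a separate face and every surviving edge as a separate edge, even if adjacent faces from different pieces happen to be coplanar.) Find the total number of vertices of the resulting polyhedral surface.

21

A triangular prism: V=6, E=9, F=5.
Attach a decagonal bipyramid (V=12, E=30, F=20) along a 3-gon: merge 3 vertices and 3 edges, delete both glued faces → V=15, E=36, F=23.
Attach a regular octahedron (V=6, E=12, F=8) along a 3-gon: merge 3 vertices and 3 edges, delete both glued faces → V=18, E=45, F=29.
Attach a square bipyramid (V=6, E=12, F=8) along a 3-gon: merge 3 vertices and 3 edges, delete both glued faces → V=21, E=54, F=35.
Check: V − E + F = 21 − 54 + 35 = 2.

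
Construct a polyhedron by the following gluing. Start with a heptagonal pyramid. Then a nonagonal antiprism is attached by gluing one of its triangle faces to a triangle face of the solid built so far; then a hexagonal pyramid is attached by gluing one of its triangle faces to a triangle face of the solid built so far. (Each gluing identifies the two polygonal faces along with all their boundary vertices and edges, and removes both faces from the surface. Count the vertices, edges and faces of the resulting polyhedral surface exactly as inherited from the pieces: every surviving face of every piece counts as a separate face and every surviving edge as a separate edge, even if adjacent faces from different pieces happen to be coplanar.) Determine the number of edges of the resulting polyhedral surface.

56

A heptagonal pyramid: V=8, E=14, F=8.
Attach a nonagonal antiprism (V=18, E=36, F=20) along a 3-gon: merge 3 vertices and 3 edges, delete both glued faces → V=23, E=47, F=26.
Attach a hexagonal pyramid (V=7, E=12, F=7) along a 3-gon: merge 3 vertices and 3 edges, delete both glued faces → V=27, E=56, F=31.
Check: V − E + F = 27 − 56 + 31 = 2.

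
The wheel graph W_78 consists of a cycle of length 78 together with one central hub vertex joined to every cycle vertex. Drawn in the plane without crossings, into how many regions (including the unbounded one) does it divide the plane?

W_78 has V = 78 + 1 = 79 vertices and E = 2·78 = 156 edges.
By Euler's formula F = 2 − V + E = 2 − 79 + 156 = 79.

79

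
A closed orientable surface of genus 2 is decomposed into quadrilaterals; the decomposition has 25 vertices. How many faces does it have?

χ = 2 − 2·2 = -2, and every face is a square so 4F = 2E.
V − E + F = -2 with E = 4F/2 gives 25 − (4/2 − 1)·F = -2, so F = 27 and E = 54.

27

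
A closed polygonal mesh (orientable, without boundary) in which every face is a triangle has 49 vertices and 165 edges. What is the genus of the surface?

4

Every face is a triangle and each edge borders two faces, so 3F = 2·165, giving F = 110.
χ = V − E + F = 49 − 165 + 110 = -6.
For a closed orientable surface χ = 2 − 2g, so g = (2 − (-6))/2 = 4.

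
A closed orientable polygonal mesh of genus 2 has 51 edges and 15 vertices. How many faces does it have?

For a closed orientable surface of genus 2, χ = 2 − 2·2 = -2.
F = -2 − V + E = -2 − 15 + 51 = 34.

34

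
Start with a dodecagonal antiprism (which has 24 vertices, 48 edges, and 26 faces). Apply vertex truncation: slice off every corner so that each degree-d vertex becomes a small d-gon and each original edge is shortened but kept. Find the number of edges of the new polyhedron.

Truncation replaces each original edge-end by a new vertex, so V′ = 2E = 96.
Each original edge survives, and each old vertex of degree d contributes d new edges; summing degrees gives Σd = 2E, so E′ = E + 2E = 3E = 144.
Each original face survives and each original vertex becomes one new face: F′ = F + V = 50.

144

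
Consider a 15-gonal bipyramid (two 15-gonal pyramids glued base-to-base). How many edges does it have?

A bipyramid over an n-gon has 2n triangular faces and n + 2 vertices: V = 15 + 2 = 17, E = 3·15 = 45, F = 2·15 = 30.

45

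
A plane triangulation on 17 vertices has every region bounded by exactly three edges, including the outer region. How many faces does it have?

In a plane triangulation 3F = 2E and V − E + F = 2, so F = 2V − 4 = 2·17 − 4 = 30.

30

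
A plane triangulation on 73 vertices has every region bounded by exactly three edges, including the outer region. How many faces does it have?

In a plane triangulation 3F = 2E and V − E + F = 2, so F = 2V − 4 = 2·73 − 4 = 142.

142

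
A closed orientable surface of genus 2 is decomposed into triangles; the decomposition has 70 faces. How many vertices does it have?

33

χ = 2 − 2·2 = -2, and every face is a triangle so 3F = 2E.
E = 3·70/2 = 105. Then V = -2 + E − F = -2 + 105 − 70 = 33.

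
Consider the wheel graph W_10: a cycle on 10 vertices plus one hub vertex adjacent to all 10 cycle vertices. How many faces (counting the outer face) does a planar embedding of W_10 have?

11

W_10 has V = 10 + 1 = 11 vertices and E = 2·10 = 20 edges.
By Euler's formula F = 2 − V + E = 2 − 11 + 20 = 11.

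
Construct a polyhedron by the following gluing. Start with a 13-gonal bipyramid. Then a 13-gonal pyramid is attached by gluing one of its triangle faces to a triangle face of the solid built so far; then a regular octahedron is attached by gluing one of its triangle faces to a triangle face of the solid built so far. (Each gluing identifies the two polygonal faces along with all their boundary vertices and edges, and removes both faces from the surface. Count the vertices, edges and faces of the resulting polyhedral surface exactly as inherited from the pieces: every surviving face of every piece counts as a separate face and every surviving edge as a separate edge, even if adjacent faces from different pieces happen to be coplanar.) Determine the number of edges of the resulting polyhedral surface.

A 13-gonal bipyramid: V=15, E=39, F=26.
Attach a 13-gonal pyramid (V=14, E=26, F=14) along a 3-gon: merge 3 vertices and 3 edges, delete both glued faces → V=26, E=62, F=38.
Attach a regular octahedron (V=6, E=12, F=8) along a 3-gon: merge 3 vertices and 3 edges, delete both glued faces → V=29, E=71, F=44.
Check: V − E + F = 29 − 71 + 44 = 2.

71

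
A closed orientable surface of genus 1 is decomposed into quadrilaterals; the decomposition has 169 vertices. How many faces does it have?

χ = 2 − 2·1 = 0, and every face is a square so 4F = 2E.
V − E + F = 0 with E = 4F/2 gives 169 − (4/2 − 1)·F = 0, so F = 169 and E = 338.

169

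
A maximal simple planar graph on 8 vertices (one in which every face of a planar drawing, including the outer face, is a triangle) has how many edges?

In a plane triangulation 3F = 2E and V − E + F = 2, so E = 3V − 6 = 3·8 − 6 = 18.

18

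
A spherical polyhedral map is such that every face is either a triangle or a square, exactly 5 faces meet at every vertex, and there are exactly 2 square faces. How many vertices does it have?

Let x be the number of triangles; then F = 2 + x.
Edge–face incidences: 2E = 4·2 + 3·x = 8 + 3x.
Every vertex has degree 5, so 5V = 2E.
Euler: V − E + F = 2 ⇒ (2E)/5 − E + (2 + x) = 2.
Multiply by 10: 2·(2E) − 5·(2E) + 10·(2 + x) = 20, i.e. 20 + 10x − 3·(8 + 3x) = 20.
Collecting terms: x − 4 = 20, so x = 24.
Then 2E = 8 + 3·24 = 80, so E = 40, V = 2E/5 = 16, F = 2 + 24 = 26.

16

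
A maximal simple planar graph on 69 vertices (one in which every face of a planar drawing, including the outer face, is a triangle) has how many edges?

201

In a plane triangulation 3F = 2E and V − E + F = 2, so E = 3V − 6 = 3·69 − 6 = 201.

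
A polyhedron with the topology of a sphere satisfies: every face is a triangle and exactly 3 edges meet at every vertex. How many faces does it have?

4

Each face has 3 edges and each edge borders two faces, so 2E = 3F.
Each vertex has degree 3, so 3V = 2E and hence V = 3F/3.
Euler: V − E + F = 2 ⇒ (3F/3) − (3F/2) + F = 2.
Multiply by 6: (6 − 9 + 6)F = 12, i.e. 3F = 12.
So F = 4, E = 3·4/2 = 6, V = 3·4/3 = 4.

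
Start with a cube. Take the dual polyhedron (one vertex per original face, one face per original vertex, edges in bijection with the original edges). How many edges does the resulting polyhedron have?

12

The base solid has V = 8, E = 12, F = 6.
The dual swaps V and F and preserves E: V′ = F = 6, E′ = E = 12, F′ = V = 8.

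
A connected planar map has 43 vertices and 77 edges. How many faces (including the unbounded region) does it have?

Euler's formula for a connected plane graph: V − E + F = 2, so F = 2 − 43 + 77 = 36.

36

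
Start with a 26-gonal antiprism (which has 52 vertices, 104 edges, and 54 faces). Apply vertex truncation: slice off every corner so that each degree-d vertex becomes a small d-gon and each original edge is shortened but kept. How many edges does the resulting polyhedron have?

312

Truncation replaces each original edge-end by a new vertex, so V′ = 2E = 208.
Each original edge survives, and each old vertex of degree d contributes d new edges; summing degrees gives Σd = 2E, so E′ = E + 2E = 3E = 312.
Each original face survives and each original vertex becomes one new face: F′ = F + V = 106.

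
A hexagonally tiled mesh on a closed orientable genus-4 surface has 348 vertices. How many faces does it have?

177

χ = 2 − 2·4 = -6, and every face is a hexagon so 6F = 2E.
V − E + F = -6 with E = 6F/2 gives 348 − (6/2 − 1)·F = -6, so F = 177 and E = 531.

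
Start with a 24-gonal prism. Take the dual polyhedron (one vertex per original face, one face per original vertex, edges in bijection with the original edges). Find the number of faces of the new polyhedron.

48

The base solid has V = 48, E = 72, F = 26.
The dual swaps V and F and preserves E: V′ = F = 26, E′ = E = 72, F′ = V = 48.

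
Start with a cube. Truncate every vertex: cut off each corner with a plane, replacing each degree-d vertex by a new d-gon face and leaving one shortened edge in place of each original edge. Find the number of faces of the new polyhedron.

The base solid has V = 8, E = 12, F = 6.
Truncation replaces each original edge-end by a new vertex, so V′ = 2E = 24.
Each original edge survives, and each old vertex of degree d contributes d new edges; summing degrees gives Σd = 2E, so E′ = E + 2E = 3E = 36.
Each original face survives and each original vertex becomes one new face: F′ = F + V = 14.

14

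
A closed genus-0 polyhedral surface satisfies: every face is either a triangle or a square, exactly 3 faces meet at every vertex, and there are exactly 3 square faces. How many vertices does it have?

6

Let x be the number of triangles; then F = 3 + x.
Edge–face incidences: 2E = 4·3 + 3·x = 12 + 3x.
Every vertex has degree 3, so 3V = 2E.
Euler: V − E + F = 2 ⇒ (2E)/3 − E + (3 + x) = 2.
Multiply by 6: 2·(2E) − 3·(2E) + 6·(3 + x) = 12, i.e. 18 + 6x − (12 + 3x) = 12.
Collecting terms: 3x + 6 = 12, so 3x = 6, so x = 2.
Then 2E = 12 + 3·2 = 18, so E = 9, V = 2E/3 = 6, F = 3 + 2 = 5.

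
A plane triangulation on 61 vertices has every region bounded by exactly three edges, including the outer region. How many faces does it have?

118

In a plane triangulation 3F = 2E and V − E + F = 2, so F = 2V − 4 = 2·61 − 4 = 118.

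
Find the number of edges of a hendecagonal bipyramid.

A bipyramid over an n-gon has 2n triangular faces and n + 2 vertices: V = 11 + 2 = 13, E = 3·11 = 33, F = 2·11 = 22.

33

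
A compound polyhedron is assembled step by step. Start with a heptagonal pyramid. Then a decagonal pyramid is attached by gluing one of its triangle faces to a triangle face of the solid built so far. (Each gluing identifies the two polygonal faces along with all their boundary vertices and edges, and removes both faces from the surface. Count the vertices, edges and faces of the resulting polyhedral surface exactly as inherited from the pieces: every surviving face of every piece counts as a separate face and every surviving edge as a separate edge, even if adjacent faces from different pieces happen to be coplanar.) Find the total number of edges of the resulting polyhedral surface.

31

A heptagonal pyramid: V=8, E=14, F=8.
Attach a decagonal pyramid (V=11, E=20, F=11) along a 3-gon: merge 3 vertices and 3 edges, delete both glued faces → V=16, E=31, F=17.
Check: V − E + F = 16 − 31 + 17 = 2.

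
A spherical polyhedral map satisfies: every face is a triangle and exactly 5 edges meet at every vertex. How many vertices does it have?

Each face has 3 edges and each edge borders two faces, so 2E = 3F.
Each vertex has degree 5, so 5V = 2E and hence V = 3F/5.
Euler: V − E + F = 2 ⇒ (3F/5) − (3F/2) + F = 2.
Multiply by 10: (6 − 15 + 10)F = 20, i.e. 1F = 20.
So F = 20, E = 3·20/2 = 30, V = 3·20/5 = 12.

12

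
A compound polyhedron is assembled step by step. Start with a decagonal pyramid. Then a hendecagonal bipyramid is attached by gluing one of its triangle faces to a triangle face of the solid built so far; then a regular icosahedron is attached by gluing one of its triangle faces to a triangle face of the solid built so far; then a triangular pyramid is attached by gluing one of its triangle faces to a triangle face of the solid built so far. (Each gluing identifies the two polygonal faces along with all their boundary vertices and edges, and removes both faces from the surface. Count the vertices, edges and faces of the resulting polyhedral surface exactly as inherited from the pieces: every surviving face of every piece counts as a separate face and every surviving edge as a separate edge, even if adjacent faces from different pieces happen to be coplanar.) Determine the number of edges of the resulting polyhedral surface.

A decagonal pyramid: V=11, E=20, F=11.
Attach a hendecagonal bipyramid (V=13, E=33, F=22) along a 3-gon: merge 3 vertices and 3 edges, delete both glued faces → V=21, E=50, F=31.
Attach a regular icosahedron (V=12, E=30, F=20) along a 3-gon: merge 3 vertices and 3 edges, delete both glued faces → V=30, E=77, F=49.
Attach a triangular pyramid (V=4, E=6, F=4) along a 3-gon: merge 3 vertices and 3 edges, delete both glued faces → V=31, E=80, F=51.
Check: V − E + F = 31 − 80 + 51 = 2.

80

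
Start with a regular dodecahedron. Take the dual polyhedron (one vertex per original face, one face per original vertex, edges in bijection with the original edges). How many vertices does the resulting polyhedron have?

The base solid has V = 20, E = 30, F = 12.
The dual swaps V and F and preserves E: V′ = F = 12, E′ = E = 30, F′ = V = 20.

12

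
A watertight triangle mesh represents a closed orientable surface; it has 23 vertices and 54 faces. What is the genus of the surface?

Every face is a triangle, so 2E = 3·54 = 162, giving E = 81.
χ = V − E + F = 23 − 81 + 54 = -4.
For a closed orientable surface χ = 2 − 2g, so g = (2 − (-4))/2 = 3.

3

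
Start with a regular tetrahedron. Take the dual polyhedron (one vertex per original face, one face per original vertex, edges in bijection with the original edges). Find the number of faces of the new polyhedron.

4

The base solid has V = 4, E = 6, F = 4.
The dual swaps V and F and preserves E: V′ = F = 4, E′ = E = 6, F′ = V = 4.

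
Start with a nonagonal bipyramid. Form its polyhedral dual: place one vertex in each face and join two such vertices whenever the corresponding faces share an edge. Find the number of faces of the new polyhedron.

The base solid has V = 11, E = 27, F = 18.
The dual swaps V and F and preserves E: V′ = F = 18, E′ = E = 27, F′ = V = 11.

11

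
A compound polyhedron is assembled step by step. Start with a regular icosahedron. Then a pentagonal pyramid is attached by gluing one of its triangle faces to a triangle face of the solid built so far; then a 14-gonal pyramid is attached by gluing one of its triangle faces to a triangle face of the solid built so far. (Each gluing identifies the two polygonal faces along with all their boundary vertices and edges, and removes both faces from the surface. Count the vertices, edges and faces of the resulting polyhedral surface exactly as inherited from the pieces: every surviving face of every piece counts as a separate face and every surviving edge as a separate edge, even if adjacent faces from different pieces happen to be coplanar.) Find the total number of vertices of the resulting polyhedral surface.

A regular icosahedron: V=12, E=30, F=20.
Attach a pentagonal pyramid (V=6, E=10, F=6) along a 3-gon: merge 3 vertices and 3 edges, delete both glued faces → V=15, E=37, F=24.
Attach a 14-gonal pyramid (V=15, E=28, F=15) along a 3-gon: merge 3 vertices and 3 edges, delete both glued faces → V=27, E=62, F=37.
Check: V − E + F = 27 − 62 + 37 = 2.

27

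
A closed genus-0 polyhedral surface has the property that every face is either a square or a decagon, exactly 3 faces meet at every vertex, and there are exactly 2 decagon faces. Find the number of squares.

10

Let x be the number of squares; then F = 2 + x.
Edge–face incidences: 2E = 10·2 + 4·x = 20 + 4x.
Every vertex has degree 3, so 3V = 2E.
Euler: V − E + F = 2 ⇒ (2E)/3 − E + (2 + x) = 2.
Multiply by 6: 2·(2E) − 3·(2E) + 6·(2 + x) = 12, i.e. 12 + 6x − (20 + 4x) = 12.
Collecting terms: 2x − 8 = 12, so 2x = 20, so x = 10.
Then 2E = 20 + 4·10 = 60, so E = 30, V = 2E/3 = 20, F = 2 + 10 = 12.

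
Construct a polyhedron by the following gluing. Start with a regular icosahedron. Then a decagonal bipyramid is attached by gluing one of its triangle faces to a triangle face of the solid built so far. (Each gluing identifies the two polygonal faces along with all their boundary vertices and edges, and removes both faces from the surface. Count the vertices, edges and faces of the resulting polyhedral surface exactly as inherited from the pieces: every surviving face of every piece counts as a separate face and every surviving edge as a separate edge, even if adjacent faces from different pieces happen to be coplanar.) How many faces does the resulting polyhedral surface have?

38

A regular icosahedron: V=12, E=30, F=20.
Attach a decagonal bipyramid (V=12, E=30, F=20) along a 3-gon: merge 3 vertices and 3 edges, delete both glued faces → V=21, E=57, F=38.
Check: V − E + F = 21 − 57 + 38 = 2.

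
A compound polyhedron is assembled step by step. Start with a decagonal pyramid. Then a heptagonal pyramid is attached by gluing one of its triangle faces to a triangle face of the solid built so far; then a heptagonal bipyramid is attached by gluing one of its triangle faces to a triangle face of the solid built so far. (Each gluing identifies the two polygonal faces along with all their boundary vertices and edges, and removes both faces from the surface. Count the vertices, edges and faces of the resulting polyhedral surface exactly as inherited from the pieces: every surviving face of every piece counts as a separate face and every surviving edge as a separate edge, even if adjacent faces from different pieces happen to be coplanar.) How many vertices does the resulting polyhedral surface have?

22

A decagonal pyramid: V=11, E=20, F=11.
Attach a heptagonal pyramid (V=8, E=14, F=8) along a 3-gon: merge 3 vertices and 3 edges, delete both glued faces → V=16, E=31, F=17.
Attach a heptagonal bipyramid (V=9, E=21, F=14) along a 3-gon: merge 3 vertices and 3 edges, delete both glued faces → V=22, E=49, F=29.
Check: V − E + F = 22 − 49 + 29 = 2.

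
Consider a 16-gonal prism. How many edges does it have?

A prism on an n-gon has two n-gon bases and n rectangular sides: V = 2·16 = 32, E = 3·16 = 48, F = 16 + 2 = 18.
Check: V − E + F = 32 − 48 + 18 = 2.

48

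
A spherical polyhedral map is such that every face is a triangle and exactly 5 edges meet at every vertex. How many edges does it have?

30

Each face has 3 edges and each edge borders two faces, so 2E = 3F.
Each vertex has degree 5, so 5V = 2E and hence V = 3F/5.
Euler: V − E + F = 2 ⇒ (3F/5) − (3F/2) + F = 2.
Multiply by 10: (6 − 15 + 10)F = 20, i.e. 1F = 20.
So F = 20, E = 3·20/2 = 30, V = 3·20/5 = 12.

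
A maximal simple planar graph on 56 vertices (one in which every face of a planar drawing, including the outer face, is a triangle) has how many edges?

162

In a plane triangulation 3F = 2E and V − E + F = 2, so E = 3V − 6 = 3·56 − 6 = 162.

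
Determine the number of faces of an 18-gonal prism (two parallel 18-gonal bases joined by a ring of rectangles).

A prism on an n-gon has two n-gon bases and n rectangular sides: V = 2·18 = 36, E = 3·18 = 54, F = 18 + 2 = 20.
Check: V − E + F = 36 − 54 + 20 = 2.

20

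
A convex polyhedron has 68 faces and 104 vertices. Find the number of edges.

Here V − E + F = 2.
E = V + F − (2) = 104 + 68 − (2) = 170.

170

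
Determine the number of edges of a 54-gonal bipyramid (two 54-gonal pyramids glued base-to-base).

162

A bipyramid over an n-gon has 2n triangular faces and n + 2 vertices: V = 54 + 2 = 56, E = 3·54 = 162, F = 2·54 = 108.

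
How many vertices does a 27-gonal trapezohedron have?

56

The n-trapezohedron (dual of the n-antiprism) has V = 2·27 + 2 = 56, E = 4·27 = 108, F = 2·27 = 54.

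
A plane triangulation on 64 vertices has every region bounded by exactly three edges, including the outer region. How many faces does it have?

In a plane triangulation 3F = 2E and V − E + F = 2, so F = 2V − 4 = 2·64 − 4 = 124.

124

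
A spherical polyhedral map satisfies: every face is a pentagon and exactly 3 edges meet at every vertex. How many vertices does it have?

Each face has 5 edges and each edge borders two faces, so 2E = 5F.
Each vertex has degree 3, so 3V = 2E and hence V = 5F/3.
Euler: V − E + F = 2 ⇒ (5F/3) − (5F/2) + F = 2.
Multiply by 6: (10 − 15 + 6)F = 12, i.e. 1F = 12.
So F = 12, E = 5·12/2 = 30, V = 5·12/3 = 20.

20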